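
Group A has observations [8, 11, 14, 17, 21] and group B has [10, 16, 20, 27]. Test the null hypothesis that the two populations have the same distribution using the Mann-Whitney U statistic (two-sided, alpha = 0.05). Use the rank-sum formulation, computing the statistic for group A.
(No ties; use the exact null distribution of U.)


Step 1: Combine and sort all 9 observations; assign midranks.
sorted (value, group): (8,X), (10,Y), (11,X), (14,X), (16,Y), (17,X), (20,Y), (21,X), (27,Y)
ranks: 8->1, 10->2, 11->3, 14->4, 16->5, 17->6, 20->7, 21->8, 27->9
Step 2: Rank sum for X: R1 = 1 + 3 + 4 + 6 + 8 = 22.
Step 3: U_X = R1 - n1(n1+1)/2 = 22 - 5*6/2 = 22 - 15 = 7.
       U_Y = n1*n2 - U_X = 20 - 7 = 13.
Step 4: No ties, so the exact null distribution of U (based on enumerating the C(9,5) = 126 equally likely rank assignments) gives the two-sided p-value.
Step 5: p-value = 0.555556; compare to alpha = 0.05. fail to reject H0.

U_X = 7, p = 0.555556, fail to reject H0 at alpha = 0.05.


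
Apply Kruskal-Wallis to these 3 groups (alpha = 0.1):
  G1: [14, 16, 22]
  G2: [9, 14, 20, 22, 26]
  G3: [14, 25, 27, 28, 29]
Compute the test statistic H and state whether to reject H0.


Step 1: Combine all N = 13 observations and assign midranks.
sorted (value, group, rank): (9,G2,1), (14,G1,3), (14,G2,3), (14,G3,3), (16,G1,5), (20,G2,6), (22,G1,7.5), (22,G2,7.5), (25,G3,9), (26,G2,10), (27,G3,11), (28,G3,12), (29,G3,13)
Step 2: Sum ranks within each group.
R_1 = 15.5 (n_1 = 3)
R_2 = 27.5 (n_2 = 5)
R_3 = 48 (n_3 = 5)
Step 3: H = 12/(N(N+1)) * sum(R_i^2/n_i) - 3(N+1)
     = 12/(13*14) * (15.5^2/3 + 27.5^2/5 + 48^2/5) - 3*14
     = 0.065934 * 692.133 - 42
     = 3.635165.
Step 4: Ties present; correction factor C = 1 - 30/(13^3 - 13) = 0.986264. Corrected H = 3.635165 / 0.986264 = 3.685794.
Step 5: Under H0, H ~ chi^2(2); p-value = 0.158358.
Step 6: alpha = 0.1. fail to reject H0.

H = 3.6858, df = 2, p = 0.158358, fail to reject H0.


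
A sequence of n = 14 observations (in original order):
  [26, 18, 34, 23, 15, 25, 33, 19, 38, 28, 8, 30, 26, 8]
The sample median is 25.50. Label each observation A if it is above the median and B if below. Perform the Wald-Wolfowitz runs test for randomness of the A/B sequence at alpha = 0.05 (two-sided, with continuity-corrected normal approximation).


Step 1: Compute median = 25.50; label A = above, B = below.
Labels in order: ABABBBABAABAAB  (n_A = 7, n_B = 7)
Step 2: Count runs R = 10.
Step 3: Under H0 (random ordering), E[R] = 2*n_A*n_B/(n_A+n_B) + 1 = 2*7*7/14 + 1 = 8.0000.
        Var[R] = 2*n_A*n_B*(2*n_A*n_B - n_A - n_B) / ((n_A+n_B)^2 * (n_A+n_B-1)) = 8232/2548 = 3.2308.
        SD[R] = 1.7974.
Step 4: Continuity-corrected z = (R - 0.5 - E[R]) / SD[R] = (10 - 0.5 - 8.0000) / 1.7974 = 0.8345.
Step 5: Two-sided p-value via normal approximation = 2*(1 - Phi(|z|)) = 0.403986.
Step 6: alpha = 0.05. fail to reject H0.

R = 10, z = 0.8345, p = 0.403986, fail to reject H0.


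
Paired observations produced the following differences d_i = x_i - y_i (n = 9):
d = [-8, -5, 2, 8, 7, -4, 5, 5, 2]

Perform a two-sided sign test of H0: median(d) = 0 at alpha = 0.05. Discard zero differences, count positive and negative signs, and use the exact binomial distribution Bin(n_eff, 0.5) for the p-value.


Step 1: Discard zero differences. Original n = 9; n_eff = number of nonzero differences = 9.
Nonzero differences (with sign): -8, -5, +2, +8, +7, -4, +5, +5, +2
Step 2: Count signs: positive = 6, negative = 3.
Step 3: Under H0: P(positive) = 0.5, so the number of positives S ~ Bin(9, 0.5).
Step 4: Two-sided exact p-value = sum of Bin(9,0.5) probabilities at or below the observed probability = 0.507812.
Step 5: alpha = 0.05. fail to reject H0.

n_eff = 9, pos = 6, neg = 3, p = 0.507812, fail to reject H0.


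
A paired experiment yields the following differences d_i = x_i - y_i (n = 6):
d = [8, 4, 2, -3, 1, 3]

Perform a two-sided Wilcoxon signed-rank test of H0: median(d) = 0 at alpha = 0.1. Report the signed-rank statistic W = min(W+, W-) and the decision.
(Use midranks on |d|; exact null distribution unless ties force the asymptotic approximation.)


Step 1: Drop any zero differences (none here) and take |d_i|.
|d| = [8, 4, 2, 3, 1, 3]
Step 2: Midrank |d_i| (ties get averaged ranks).
ranks: |8|->6, |4|->5, |2|->2, |3|->3.5, |1|->1, |3|->3.5
Step 3: Attach original signs; sum ranks with positive sign and with negative sign.
W+ = 6 + 5 + 2 + 1 + 3.5 = 17.5
W- = 3.5 = 3.5
(Check: W+ + W- = 21 should equal n(n+1)/2 = 21.)
Step 4: Test statistic W = min(W+, W-) = 3.5.
Step 5: Ties in |d|, so use the tie-corrected normal approximation.
        E[W] = n(n+1)/4 = 6*7/4 = 10.5.
        Tie groups: |d|=3 (t=2); sum(t^3 - t) = 6.
        Var[W] = n(n+1)(2n+1)/24 - sum(t^3-t)/48 = 546/24 - 6/48 = 22.625.
        z = (W - E[W]) / sqrt(Var[W]) = (3.5 - 10.5) / 4.7566 = -1.4716.
        Two-sided p = 2*Phi(z) = 0.141116.
Step 6: alpha = 0.1. fail to reject H0.

W+ = 17.5, W- = 3.5, W = min = 3.5, p = 0.141116, fail to reject H0.


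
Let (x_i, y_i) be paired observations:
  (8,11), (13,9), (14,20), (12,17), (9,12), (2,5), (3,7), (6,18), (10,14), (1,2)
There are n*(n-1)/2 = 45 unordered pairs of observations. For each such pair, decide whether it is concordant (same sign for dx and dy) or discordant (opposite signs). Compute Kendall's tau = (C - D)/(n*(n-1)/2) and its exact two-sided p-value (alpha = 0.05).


Step 1: Enumerate the 45 unordered pairs (i,j) with i<j and classify each by sign(x_j-x_i) * sign(y_j-y_i).
  (1,2):dx=+5,dy=-2->D; (1,3):dx=+6,dy=+9->C; (1,4):dx=+4,dy=+6->C; (1,5):dx=+1,dy=+1->C
  (1,6):dx=-6,dy=-6->C; (1,7):dx=-5,dy=-4->C; (1,8):dx=-2,dy=+7->D; (1,9):dx=+2,dy=+3->C
  (1,10):dx=-7,dy=-9->C; (2,3):dx=+1,dy=+11->C; (2,4):dx=-1,dy=+8->D; (2,5):dx=-4,dy=+3->D
  (2,6):dx=-11,dy=-4->C; (2,7):dx=-10,dy=-2->C; (2,8):dx=-7,dy=+9->D; (2,9):dx=-3,dy=+5->D
  (2,10):dx=-12,dy=-7->C; (3,4):dx=-2,dy=-3->C; (3,5):dx=-5,dy=-8->C; (3,6):dx=-12,dy=-15->C
  (3,7):dx=-11,dy=-13->C; (3,8):dx=-8,dy=-2->C; (3,9):dx=-4,dy=-6->C; (3,10):dx=-13,dy=-18->C
  (4,5):dx=-3,dy=-5->C; (4,6):dx=-10,dy=-12->C; (4,7):dx=-9,dy=-10->C; (4,8):dx=-6,dy=+1->D
  (4,9):dx=-2,dy=-3->C; (4,10):dx=-11,dy=-15->C; (5,6):dx=-7,dy=-7->C; (5,7):dx=-6,dy=-5->C
  (5,8):dx=-3,dy=+6->D; (5,9):dx=+1,dy=+2->C; (5,10):dx=-8,dy=-10->C; (6,7):dx=+1,dy=+2->C
  (6,8):dx=+4,dy=+13->C; (6,9):dx=+8,dy=+9->C; (6,10):dx=-1,dy=-3->C; (7,8):dx=+3,dy=+11->C
  (7,9):dx=+7,dy=+7->C; (7,10):dx=-2,dy=-5->C; (8,9):dx=+4,dy=-4->D; (8,10):dx=-5,dy=-16->C
  (9,10):dx=-9,dy=-12->C
Step 2: C = 36, D = 9, total pairs = 45.
Step 3: tau = (C - D)/(n(n-1)/2) = (36 - 9)/45 = 0.600000.
Step 4: Exact two-sided p-value (enumerate n! = 3628800 permutations of y under H0): p = 0.016666.
Step 5: alpha = 0.05. reject H0.

tau_b = 0.6000 (C=36, D=9), p = 0.016666, reject H0.


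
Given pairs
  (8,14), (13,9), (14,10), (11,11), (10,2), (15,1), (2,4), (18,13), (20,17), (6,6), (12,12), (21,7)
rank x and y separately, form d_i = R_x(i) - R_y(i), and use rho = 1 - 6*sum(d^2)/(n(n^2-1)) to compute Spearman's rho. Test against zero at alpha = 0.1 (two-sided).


Step 1: Rank x and y separately (midranks; no ties here).
rank(x): 8->3, 13->7, 14->8, 11->5, 10->4, 15->9, 2->1, 18->10, 20->11, 6->2, 12->6, 21->12
rank(y): 14->11, 9->6, 10->7, 11->8, 2->2, 1->1, 4->3, 13->10, 17->12, 6->4, 12->9, 7->5
Step 2: d_i = R_x(i) - R_y(i); compute d_i^2.
  (3-11)^2=64, (7-6)^2=1, (8-7)^2=1, (5-8)^2=9, (4-2)^2=4, (9-1)^2=64, (1-3)^2=4, (10-10)^2=0, (11-12)^2=1, (2-4)^2=4, (6-9)^2=9, (12-5)^2=49
sum(d^2) = 210.
Step 3: rho = 1 - 6*210 / (12*(12^2 - 1)) = 1 - 1260/1716 = 0.265734.
Step 4: Under H0, t = rho * sqrt((n-2)/(1-rho^2)) = 0.8717 ~ t(10).
Step 5: Two-sided p-value from the t-distribution with 10 df = 0.403833.
Step 6: alpha = 0.1. fail to reject H0.

rho = 0.2657, p = 0.403833, fail to reject H0 at alpha = 0.1.


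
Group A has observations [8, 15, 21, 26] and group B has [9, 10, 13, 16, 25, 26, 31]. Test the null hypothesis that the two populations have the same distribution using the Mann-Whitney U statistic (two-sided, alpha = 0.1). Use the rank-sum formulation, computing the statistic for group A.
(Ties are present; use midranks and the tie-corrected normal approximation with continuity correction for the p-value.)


Step 1: Combine and sort all 11 observations; assign midranks.
sorted (value, group): (8,X), (9,Y), (10,Y), (13,Y), (15,X), (16,Y), (21,X), (25,Y), (26,X), (26,Y), (31,Y)
ranks: 8->1, 9->2, 10->3, 13->4, 15->5, 16->6, 21->7, 25->8, 26->9.5, 26->9.5, 31->11
Step 2: Rank sum for X: R1 = 1 + 5 + 7 + 9.5 = 22.5.
Step 3: U_X = R1 - n1(n1+1)/2 = 22.5 - 4*5/2 = 22.5 - 10 = 12.5.
       U_Y = n1*n2 - U_X = 28 - 12.5 = 15.5.
Step 4: Ties are present, so use the tie-corrected normal approximation (with continuity correction) for the p-value.
Step 5: p-value = 0.849769; compare to alpha = 0.1. fail to reject H0.

U_X = 12.5, p = 0.849769, fail to reject H0 at alpha = 0.1.


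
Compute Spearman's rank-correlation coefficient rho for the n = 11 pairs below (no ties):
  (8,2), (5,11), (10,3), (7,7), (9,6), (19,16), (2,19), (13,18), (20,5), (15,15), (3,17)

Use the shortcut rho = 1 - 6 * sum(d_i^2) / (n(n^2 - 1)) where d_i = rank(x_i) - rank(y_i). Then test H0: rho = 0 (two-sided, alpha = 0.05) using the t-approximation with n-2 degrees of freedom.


Step 1: Rank x and y separately (midranks; no ties here).
rank(x): 8->5, 5->3, 10->7, 7->4, 9->6, 19->10, 2->1, 13->8, 20->11, 15->9, 3->2
rank(y): 2->1, 11->6, 3->2, 7->5, 6->4, 16->8, 19->11, 18->10, 5->3, 15->7, 17->9
Step 2: d_i = R_x(i) - R_y(i); compute d_i^2.
  (5-1)^2=16, (3-6)^2=9, (7-2)^2=25, (4-5)^2=1, (6-4)^2=4, (10-8)^2=4, (1-11)^2=100, (8-10)^2=4, (11-3)^2=64, (9-7)^2=4, (2-9)^2=49
sum(d^2) = 280.
Step 3: rho = 1 - 6*280 / (11*(11^2 - 1)) = 1 - 1680/1320 = -0.272727.
Step 4: Under H0, t = rho * sqrt((n-2)/(1-rho^2)) = -0.8504 ~ t(9).
Step 5: Two-sided p-value from the t-distribution with 9 df = 0.417141.
Step 6: alpha = 0.05. fail to reject H0.

rho = -0.2727, p = 0.417141, fail to reject H0 at alpha = 0.05.


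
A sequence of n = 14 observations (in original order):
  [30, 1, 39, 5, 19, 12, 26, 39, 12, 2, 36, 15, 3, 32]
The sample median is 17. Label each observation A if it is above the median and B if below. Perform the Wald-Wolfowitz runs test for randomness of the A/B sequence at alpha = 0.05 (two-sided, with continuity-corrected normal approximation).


Step 1: Compute median = 17; label A = above, B = below.
Labels in order: ABABABAABBABBA  (n_A = 7, n_B = 7)
Step 2: Count runs R = 11.
Step 3: Under H0 (random ordering), E[R] = 2*n_A*n_B/(n_A+n_B) + 1 = 2*7*7/14 + 1 = 8.0000.
        Var[R] = 2*n_A*n_B*(2*n_A*n_B - n_A - n_B) / ((n_A+n_B)^2 * (n_A+n_B-1)) = 8232/2548 = 3.2308.
        SD[R] = 1.7974.
Step 4: Continuity-corrected z = (R - 0.5 - E[R]) / SD[R] = (11 - 0.5 - 8.0000) / 1.7974 = 1.3909.
Step 5: Two-sided p-value via normal approximation = 2*(1 - Phi(|z|)) = 0.164264.
Step 6: alpha = 0.05. fail to reject H0.

R = 11, z = 1.3909, p = 0.164264, fail to reject H0.


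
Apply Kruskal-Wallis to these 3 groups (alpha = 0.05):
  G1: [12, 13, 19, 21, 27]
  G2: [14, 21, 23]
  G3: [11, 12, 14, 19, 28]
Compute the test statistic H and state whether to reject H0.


Step 1: Combine all N = 13 observations and assign midranks.
sorted (value, group, rank): (11,G3,1), (12,G1,2.5), (12,G3,2.5), (13,G1,4), (14,G2,5.5), (14,G3,5.5), (19,G1,7.5), (19,G3,7.5), (21,G1,9.5), (21,G2,9.5), (23,G2,11), (27,G1,12), (28,G3,13)
Step 2: Sum ranks within each group.
R_1 = 35.5 (n_1 = 5)
R_2 = 26 (n_2 = 3)
R_3 = 29.5 (n_3 = 5)
Step 3: H = 12/(N(N+1)) * sum(R_i^2/n_i) - 3(N+1)
     = 12/(13*14) * (35.5^2/5 + 26^2/3 + 29.5^2/5) - 3*14
     = 0.065934 * 651.433 - 42
     = 0.951648.
Step 4: Ties present; correction factor C = 1 - 24/(13^3 - 13) = 0.989011. Corrected H = 0.951648 / 0.989011 = 0.962222.
Step 5: Under H0, H ~ chi^2(2); p-value = 0.618096.
Step 6: alpha = 0.05. fail to reject H0.

H = 0.9622, df = 2, p = 0.618096, fail to reject H0.


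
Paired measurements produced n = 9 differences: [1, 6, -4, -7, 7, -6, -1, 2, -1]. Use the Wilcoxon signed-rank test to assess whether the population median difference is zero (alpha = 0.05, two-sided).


Step 1: Drop any zero differences (none here) and take |d_i|.
|d| = [1, 6, 4, 7, 7, 6, 1, 2, 1]
Step 2: Midrank |d_i| (ties get averaged ranks).
ranks: |1|->2, |6|->6.5, |4|->5, |7|->8.5, |7|->8.5, |6|->6.5, |1|->2, |2|->4, |1|->2
Step 3: Attach original signs; sum ranks with positive sign and with negative sign.
W+ = 2 + 6.5 + 8.5 + 4 = 21
W- = 5 + 8.5 + 6.5 + 2 + 2 = 24
(Check: W+ + W- = 45 should equal n(n+1)/2 = 45.)
Step 4: Test statistic W = min(W+, W-) = 21.
Step 5: Ties in |d|, so use the tie-corrected normal approximation.
        E[W] = n(n+1)/4 = 9*10/4 = 22.5.
        Tie groups: |d|=1 (t=3), |d|=6 (t=2), |d|=7 (t=2); sum(t^3 - t) = 36.
        Var[W] = n(n+1)(2n+1)/24 - sum(t^3-t)/48 = 1710/24 - 36/48 = 70.5.
        z = (W - E[W]) / sqrt(Var[W]) = (21 - 22.5) / 8.3964 = -0.1786.
        Two-sided p = 2*Phi(z) = 0.858215.
Step 6: alpha = 0.05. fail to reject H0.

W+ = 21, W- = 24, W = min = 21, p = 0.858215, fail to reject H0.


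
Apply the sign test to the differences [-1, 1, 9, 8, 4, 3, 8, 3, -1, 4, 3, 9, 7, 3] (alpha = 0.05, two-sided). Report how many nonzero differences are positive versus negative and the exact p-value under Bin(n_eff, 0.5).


Step 1: Discard zero differences. Original n = 14; n_eff = number of nonzero differences = 14.
Nonzero differences (with sign): -1, +1, +9, +8, +4, +3, +8, +3, -1, +4, +3, +9, +7, +3
Step 2: Count signs: positive = 12, negative = 2.
Step 3: Under H0: P(positive) = 0.5, so the number of positives S ~ Bin(14, 0.5).
Step 4: Two-sided exact p-value = sum of Bin(14,0.5) probabilities at or below the observed probability = 0.012939.
Step 5: alpha = 0.05. reject H0.

n_eff = 14, pos = 12, neg = 2, p = 0.012939, reject H0.


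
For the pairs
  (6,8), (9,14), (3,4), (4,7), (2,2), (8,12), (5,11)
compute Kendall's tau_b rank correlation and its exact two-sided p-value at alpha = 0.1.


Step 1: Enumerate the 21 unordered pairs (i,j) with i<j and classify each by sign(x_j-x_i) * sign(y_j-y_i).
  (1,2):dx=+3,dy=+6->C; (1,3):dx=-3,dy=-4->C; (1,4):dx=-2,dy=-1->C; (1,5):dx=-4,dy=-6->C
  (1,6):dx=+2,dy=+4->C; (1,7):dx=-1,dy=+3->D; (2,3):dx=-6,dy=-10->C; (2,4):dx=-5,dy=-7->C
  (2,5):dx=-7,dy=-12->C; (2,6):dx=-1,dy=-2->C; (2,7):dx=-4,dy=-3->C; (3,4):dx=+1,dy=+3->C
  (3,5):dx=-1,dy=-2->C; (3,6):dx=+5,dy=+8->C; (3,7):dx=+2,dy=+7->C; (4,5):dx=-2,dy=-5->C
  (4,6):dx=+4,dy=+5->C; (4,7):dx=+1,dy=+4->C; (5,6):dx=+6,dy=+10->C; (5,7):dx=+3,dy=+9->C
  (6,7):dx=-3,dy=-1->C
Step 2: C = 20, D = 1, total pairs = 21.
Step 3: tau = (C - D)/(n(n-1)/2) = (20 - 1)/21 = 0.904762.
Step 4: Exact two-sided p-value (enumerate n! = 5040 permutations of y under H0): p = 0.002778.
Step 5: alpha = 0.1. reject H0.

tau_b = 0.9048 (C=20, D=1), p = 0.002778, reject H0.


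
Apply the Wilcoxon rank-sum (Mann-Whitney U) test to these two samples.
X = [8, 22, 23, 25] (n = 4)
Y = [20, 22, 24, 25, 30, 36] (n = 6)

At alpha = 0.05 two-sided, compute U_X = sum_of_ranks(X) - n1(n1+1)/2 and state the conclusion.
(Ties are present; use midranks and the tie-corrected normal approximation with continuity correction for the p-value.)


Step 1: Combine and sort all 10 observations; assign midranks.
sorted (value, group): (8,X), (20,Y), (22,X), (22,Y), (23,X), (24,Y), (25,X), (25,Y), (30,Y), (36,Y)
ranks: 8->1, 20->2, 22->3.5, 22->3.5, 23->5, 24->6, 25->7.5, 25->7.5, 30->9, 36->10
Step 2: Rank sum for X: R1 = 1 + 3.5 + 5 + 7.5 = 17.
Step 3: U_X = R1 - n1(n1+1)/2 = 17 - 4*5/2 = 17 - 10 = 7.
       U_Y = n1*n2 - U_X = 24 - 7 = 17.
Step 4: Ties are present, so use the tie-corrected normal approximation (with continuity correction) for the p-value.
Step 5: p-value = 0.334409; compare to alpha = 0.05. fail to reject H0.

U_X = 7, p = 0.334409, fail to reject H0 at alpha = 0.05.


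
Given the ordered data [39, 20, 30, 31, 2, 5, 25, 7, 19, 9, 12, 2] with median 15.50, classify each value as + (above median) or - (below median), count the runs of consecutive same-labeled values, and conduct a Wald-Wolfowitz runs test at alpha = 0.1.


Step 1: Compute median = 15.50; label A = above, B = below.
Labels in order: AAAABBABABBB  (n_A = 6, n_B = 6)
Step 2: Count runs R = 6.
Step 3: Under H0 (random ordering), E[R] = 2*n_A*n_B/(n_A+n_B) + 1 = 2*6*6/12 + 1 = 7.0000.
        Var[R] = 2*n_A*n_B*(2*n_A*n_B - n_A - n_B) / ((n_A+n_B)^2 * (n_A+n_B-1)) = 4320/1584 = 2.7273.
        SD[R] = 1.6514.
Step 4: Continuity-corrected z = (R + 0.5 - E[R]) / SD[R] = (6 + 0.5 - 7.0000) / 1.6514 = -0.3028.
Step 5: Two-sided p-value via normal approximation = 2*(1 - Phi(|z|)) = 0.762069.
Step 6: alpha = 0.1. fail to reject H0.

R = 6, z = -0.3028, p = 0.762069, fail to reject H0.


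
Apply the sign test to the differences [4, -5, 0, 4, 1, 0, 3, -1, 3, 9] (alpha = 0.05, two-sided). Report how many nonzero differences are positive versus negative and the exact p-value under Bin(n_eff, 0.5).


Step 1: Discard zero differences. Original n = 10; n_eff = number of nonzero differences = 8.
Nonzero differences (with sign): +4, -5, +4, +1, +3, -1, +3, +9
Step 2: Count signs: positive = 6, negative = 2.
Step 3: Under H0: P(positive) = 0.5, so the number of positives S ~ Bin(8, 0.5).
Step 4: Two-sided exact p-value = sum of Bin(8,0.5) probabilities at or below the observed probability = 0.289062.
Step 5: alpha = 0.05. fail to reject H0.

n_eff = 8, pos = 6, neg = 2, p = 0.289062, fail to reject H0.


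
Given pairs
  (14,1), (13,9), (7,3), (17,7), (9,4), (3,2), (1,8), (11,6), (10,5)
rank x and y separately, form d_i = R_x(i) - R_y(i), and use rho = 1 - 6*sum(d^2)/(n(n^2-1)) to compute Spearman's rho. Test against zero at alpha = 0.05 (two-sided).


Step 1: Rank x and y separately (midranks; no ties here).
rank(x): 14->8, 13->7, 7->3, 17->9, 9->4, 3->2, 1->1, 11->6, 10->5
rank(y): 1->1, 9->9, 3->3, 7->7, 4->4, 2->2, 8->8, 6->6, 5->5
Step 2: d_i = R_x(i) - R_y(i); compute d_i^2.
  (8-1)^2=49, (7-9)^2=4, (3-3)^2=0, (9-7)^2=4, (4-4)^2=0, (2-2)^2=0, (1-8)^2=49, (6-6)^2=0, (5-5)^2=0
sum(d^2) = 106.
Step 3: rho = 1 - 6*106 / (9*(9^2 - 1)) = 1 - 636/720 = 0.116667.
Step 4: Under H0, t = rho * sqrt((n-2)/(1-rho^2)) = 0.3108 ~ t(7).
Step 5: Two-sided p-value from the t-distribution with 7 df = 0.765008.
Step 6: alpha = 0.05. fail to reject H0.

rho = 0.1167, p = 0.765008, fail to reject H0 at alpha = 0.05.


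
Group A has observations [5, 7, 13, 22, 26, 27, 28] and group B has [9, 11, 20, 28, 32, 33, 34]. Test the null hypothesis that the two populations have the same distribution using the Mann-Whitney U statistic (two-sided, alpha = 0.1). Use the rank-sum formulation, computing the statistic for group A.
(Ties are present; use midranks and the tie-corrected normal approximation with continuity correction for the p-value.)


Step 1: Combine and sort all 14 observations; assign midranks.
sorted (value, group): (5,X), (7,X), (9,Y), (11,Y), (13,X), (20,Y), (22,X), (26,X), (27,X), (28,X), (28,Y), (32,Y), (33,Y), (34,Y)
ranks: 5->1, 7->2, 9->3, 11->4, 13->5, 20->6, 22->7, 26->8, 27->9, 28->10.5, 28->10.5, 32->12, 33->13, 34->14
Step 2: Rank sum for X: R1 = 1 + 2 + 5 + 7 + 8 + 9 + 10.5 = 42.5.
Step 3: U_X = R1 - n1(n1+1)/2 = 42.5 - 7*8/2 = 42.5 - 28 = 14.5.
       U_Y = n1*n2 - U_X = 49 - 14.5 = 34.5.
Step 4: Ties are present, so use the tie-corrected normal approximation (with continuity correction) for the p-value.
Step 5: p-value = 0.224289; compare to alpha = 0.1. fail to reject H0.

U_X = 14.5, p = 0.224289, fail to reject H0 at alpha = 0.1.


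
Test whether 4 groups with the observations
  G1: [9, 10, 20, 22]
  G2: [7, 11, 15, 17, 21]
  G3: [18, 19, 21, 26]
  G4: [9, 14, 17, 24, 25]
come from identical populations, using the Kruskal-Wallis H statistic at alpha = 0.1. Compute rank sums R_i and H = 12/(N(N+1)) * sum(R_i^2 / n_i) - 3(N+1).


Step 1: Combine all N = 18 observations and assign midranks.
sorted (value, group, rank): (7,G2,1), (9,G1,2.5), (9,G4,2.5), (10,G1,4), (11,G2,5), (14,G4,6), (15,G2,7), (17,G2,8.5), (17,G4,8.5), (18,G3,10), (19,G3,11), (20,G1,12), (21,G2,13.5), (21,G3,13.5), (22,G1,15), (24,G4,16), (25,G4,17), (26,G3,18)
Step 2: Sum ranks within each group.
R_1 = 33.5 (n_1 = 4)
R_2 = 35 (n_2 = 5)
R_3 = 52.5 (n_3 = 4)
R_4 = 50 (n_4 = 5)
Step 3: H = 12/(N(N+1)) * sum(R_i^2/n_i) - 3(N+1)
     = 12/(18*19) * (33.5^2/4 + 35^2/5 + 52.5^2/4 + 50^2/5) - 3*19
     = 0.035088 * 1714.62 - 57
     = 3.162281.
Step 4: Ties present; correction factor C = 1 - 18/(18^3 - 18) = 0.996904. Corrected H = 3.162281 / 0.996904 = 3.172101.
Step 5: Under H0, H ~ chi^2(3); p-value = 0.365844.
Step 6: alpha = 0.1. fail to reject H0.

H = 3.1721, df = 3, p = 0.365844, fail to reject H0.


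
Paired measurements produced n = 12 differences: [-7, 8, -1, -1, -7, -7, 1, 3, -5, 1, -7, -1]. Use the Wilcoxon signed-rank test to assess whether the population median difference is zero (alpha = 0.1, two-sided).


Step 1: Drop any zero differences (none here) and take |d_i|.
|d| = [7, 8, 1, 1, 7, 7, 1, 3, 5, 1, 7, 1]
Step 2: Midrank |d_i| (ties get averaged ranks).
ranks: |7|->9.5, |8|->12, |1|->3, |1|->3, |7|->9.5, |7|->9.5, |1|->3, |3|->6, |5|->7, |1|->3, |7|->9.5, |1|->3
Step 3: Attach original signs; sum ranks with positive sign and with negative sign.
W+ = 12 + 3 + 6 + 3 = 24
W- = 9.5 + 3 + 3 + 9.5 + 9.5 + 7 + 9.5 + 3 = 54
(Check: W+ + W- = 78 should equal n(n+1)/2 = 78.)
Step 4: Test statistic W = min(W+, W-) = 24.
Step 5: Ties in |d|, so use the tie-corrected normal approximation.
        E[W] = n(n+1)/4 = 12*13/4 = 39.
        Tie groups: |d|=1 (t=5), |d|=7 (t=4); sum(t^3 - t) = 180.
        Var[W] = n(n+1)(2n+1)/24 - sum(t^3-t)/48 = 3900/24 - 180/48 = 158.75.
        z = (W - E[W]) / sqrt(Var[W]) = (24 - 39) / 12.5996 = -1.1905.
        Two-sided p = 2*Phi(z) = 0.233845.
Step 6: alpha = 0.1. fail to reject H0.

W+ = 24, W- = 54, W = min = 24, p = 0.233845, fail to reject H0.


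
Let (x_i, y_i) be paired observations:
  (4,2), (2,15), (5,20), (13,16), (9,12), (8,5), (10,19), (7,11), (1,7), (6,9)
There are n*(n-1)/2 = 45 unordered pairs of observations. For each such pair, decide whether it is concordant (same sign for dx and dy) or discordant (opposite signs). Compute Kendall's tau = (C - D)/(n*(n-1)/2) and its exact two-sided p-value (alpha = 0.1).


Step 1: Enumerate the 45 unordered pairs (i,j) with i<j and classify each by sign(x_j-x_i) * sign(y_j-y_i).
  (1,2):dx=-2,dy=+13->D; (1,3):dx=+1,dy=+18->C; (1,4):dx=+9,dy=+14->C; (1,5):dx=+5,dy=+10->C
  (1,6):dx=+4,dy=+3->C; (1,7):dx=+6,dy=+17->C; (1,8):dx=+3,dy=+9->C; (1,9):dx=-3,dy=+5->D
  (1,10):dx=+2,dy=+7->C; (2,3):dx=+3,dy=+5->C; (2,4):dx=+11,dy=+1->C; (2,5):dx=+7,dy=-3->D
  (2,6):dx=+6,dy=-10->D; (2,7):dx=+8,dy=+4->C; (2,8):dx=+5,dy=-4->D; (2,9):dx=-1,dy=-8->C
  (2,10):dx=+4,dy=-6->D; (3,4):dx=+8,dy=-4->D; (3,5):dx=+4,dy=-8->D; (3,6):dx=+3,dy=-15->D
  (3,7):dx=+5,dy=-1->D; (3,8):dx=+2,dy=-9->D; (3,9):dx=-4,dy=-13->C; (3,10):dx=+1,dy=-11->D
  (4,5):dx=-4,dy=-4->C; (4,6):dx=-5,dy=-11->C; (4,7):dx=-3,dy=+3->D; (4,8):dx=-6,dy=-5->C
  (4,9):dx=-12,dy=-9->C; (4,10):dx=-7,dy=-7->C; (5,6):dx=-1,dy=-7->C; (5,7):dx=+1,dy=+7->C
  (5,8):dx=-2,dy=-1->C; (5,9):dx=-8,dy=-5->C; (5,10):dx=-3,dy=-3->C; (6,7):dx=+2,dy=+14->C
  (6,8):dx=-1,dy=+6->D; (6,9):dx=-7,dy=+2->D; (6,10):dx=-2,dy=+4->D; (7,8):dx=-3,dy=-8->C
  (7,9):dx=-9,dy=-12->C; (7,10):dx=-4,dy=-10->C; (8,9):dx=-6,dy=-4->C; (8,10):dx=-1,dy=-2->C
  (9,10):dx=+5,dy=+2->C
Step 2: C = 29, D = 16, total pairs = 45.
Step 3: tau = (C - D)/(n(n-1)/2) = (29 - 16)/45 = 0.288889.
Step 4: Exact two-sided p-value (enumerate n! = 3628800 permutations of y under H0): p = 0.291248.
Step 5: alpha = 0.1. fail to reject H0.

tau_b = 0.2889 (C=29, D=16), p = 0.291248, fail to reject H0.


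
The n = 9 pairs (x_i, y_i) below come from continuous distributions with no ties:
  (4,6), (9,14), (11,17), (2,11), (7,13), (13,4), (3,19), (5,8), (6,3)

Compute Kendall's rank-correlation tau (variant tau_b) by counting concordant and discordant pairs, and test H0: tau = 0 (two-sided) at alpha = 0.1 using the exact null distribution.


Step 1: Enumerate the 36 unordered pairs (i,j) with i<j and classify each by sign(x_j-x_i) * sign(y_j-y_i).
  (1,2):dx=+5,dy=+8->C; (1,3):dx=+7,dy=+11->C; (1,4):dx=-2,dy=+5->D; (1,5):dx=+3,dy=+7->C
  (1,6):dx=+9,dy=-2->D; (1,7):dx=-1,dy=+13->D; (1,8):dx=+1,dy=+2->C; (1,9):dx=+2,dy=-3->D
  (2,3):dx=+2,dy=+3->C; (2,4):dx=-7,dy=-3->C; (2,5):dx=-2,dy=-1->C; (2,6):dx=+4,dy=-10->D
  (2,7):dx=-6,dy=+5->D; (2,8):dx=-4,dy=-6->C; (2,9):dx=-3,dy=-11->C; (3,4):dx=-9,dy=-6->C
  (3,5):dx=-4,dy=-4->C; (3,6):dx=+2,dy=-13->D; (3,7):dx=-8,dy=+2->D; (3,8):dx=-6,dy=-9->C
  (3,9):dx=-5,dy=-14->C; (4,5):dx=+5,dy=+2->C; (4,6):dx=+11,dy=-7->D; (4,7):dx=+1,dy=+8->C
  (4,8):dx=+3,dy=-3->D; (4,9):dx=+4,dy=-8->D; (5,6):dx=+6,dy=-9->D; (5,7):dx=-4,dy=+6->D
  (5,8):dx=-2,dy=-5->C; (5,9):dx=-1,dy=-10->C; (6,7):dx=-10,dy=+15->D; (6,8):dx=-8,dy=+4->D
  (6,9):dx=-7,dy=-1->C; (7,8):dx=+2,dy=-11->D; (7,9):dx=+3,dy=-16->D; (8,9):dx=+1,dy=-5->D
Step 2: C = 18, D = 18, total pairs = 36.
Step 3: tau = (C - D)/(n(n-1)/2) = (18 - 18)/36 = 0.000000.
Step 4: Exact two-sided p-value (enumerate n! = 362880 permutations of y under H0): p = 1.000000.
Step 5: alpha = 0.1. fail to reject H0.

tau_b = 0.0000 (C=18, D=18), p = 1.000000, fail to reject H0.


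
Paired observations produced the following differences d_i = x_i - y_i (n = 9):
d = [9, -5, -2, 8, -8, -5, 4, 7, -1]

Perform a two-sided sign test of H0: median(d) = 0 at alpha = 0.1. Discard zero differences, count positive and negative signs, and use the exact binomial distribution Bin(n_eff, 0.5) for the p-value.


Step 1: Discard zero differences. Original n = 9; n_eff = number of nonzero differences = 9.
Nonzero differences (with sign): +9, -5, -2, +8, -8, -5, +4, +7, -1
Step 2: Count signs: positive = 4, negative = 5.
Step 3: Under H0: P(positive) = 0.5, so the number of positives S ~ Bin(9, 0.5).
Step 4: Two-sided exact p-value = sum of Bin(9,0.5) probabilities at or below the observed probability = 1.000000.
Step 5: alpha = 0.1. fail to reject H0.

n_eff = 9, pos = 4, neg = 5, p = 1.000000, fail to reject H0.


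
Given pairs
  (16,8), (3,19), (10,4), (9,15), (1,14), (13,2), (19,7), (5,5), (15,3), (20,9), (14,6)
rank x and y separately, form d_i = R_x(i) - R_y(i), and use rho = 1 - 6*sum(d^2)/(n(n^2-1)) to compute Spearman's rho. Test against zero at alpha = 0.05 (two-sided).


Step 1: Rank x and y separately (midranks; no ties here).
rank(x): 16->9, 3->2, 10->5, 9->4, 1->1, 13->6, 19->10, 5->3, 15->8, 20->11, 14->7
rank(y): 8->7, 19->11, 4->3, 15->10, 14->9, 2->1, 7->6, 5->4, 3->2, 9->8, 6->5
Step 2: d_i = R_x(i) - R_y(i); compute d_i^2.
  (9-7)^2=4, (2-11)^2=81, (5-3)^2=4, (4-10)^2=36, (1-9)^2=64, (6-1)^2=25, (10-6)^2=16, (3-4)^2=1, (8-2)^2=36, (11-8)^2=9, (7-5)^2=4
sum(d^2) = 280.
Step 3: rho = 1 - 6*280 / (11*(11^2 - 1)) = 1 - 1680/1320 = -0.272727.
Step 4: Under H0, t = rho * sqrt((n-2)/(1-rho^2)) = -0.8504 ~ t(9).
Step 5: Two-sided p-value from the t-distribution with 9 df = 0.417141.
Step 6: alpha = 0.05. fail to reject H0.

rho = -0.2727, p = 0.417141, fail to reject H0 at alpha = 0.05.


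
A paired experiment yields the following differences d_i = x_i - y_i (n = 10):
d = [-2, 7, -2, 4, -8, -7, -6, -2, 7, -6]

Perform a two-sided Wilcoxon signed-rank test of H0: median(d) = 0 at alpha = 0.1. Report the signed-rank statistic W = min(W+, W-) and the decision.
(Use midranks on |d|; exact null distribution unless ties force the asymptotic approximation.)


Step 1: Drop any zero differences (none here) and take |d_i|.
|d| = [2, 7, 2, 4, 8, 7, 6, 2, 7, 6]
Step 2: Midrank |d_i| (ties get averaged ranks).
ranks: |2|->2, |7|->8, |2|->2, |4|->4, |8|->10, |7|->8, |6|->5.5, |2|->2, |7|->8, |6|->5.5
Step 3: Attach original signs; sum ranks with positive sign and with negative sign.
W+ = 8 + 4 + 8 = 20
W- = 2 + 2 + 10 + 8 + 5.5 + 2 + 5.5 = 35
(Check: W+ + W- = 55 should equal n(n+1)/2 = 55.)
Step 4: Test statistic W = min(W+, W-) = 20.
Step 5: Ties in |d|, so use the tie-corrected normal approximation.
        E[W] = n(n+1)/4 = 10*11/4 = 27.5.
        Tie groups: |d|=2 (t=3), |d|=6 (t=2), |d|=7 (t=3); sum(t^3 - t) = 54.
        Var[W] = n(n+1)(2n+1)/24 - sum(t^3-t)/48 = 2310/24 - 54/48 = 95.125.
        z = (W - E[W]) / sqrt(Var[W]) = (20 - 27.5) / 9.7532 = -0.7690.
        Two-sided p = 2*Phi(z) = 0.441906.
Step 6: alpha = 0.1. fail to reject H0.

W+ = 20, W- = 35, W = min = 20, p = 0.441906, fail to reject H0.


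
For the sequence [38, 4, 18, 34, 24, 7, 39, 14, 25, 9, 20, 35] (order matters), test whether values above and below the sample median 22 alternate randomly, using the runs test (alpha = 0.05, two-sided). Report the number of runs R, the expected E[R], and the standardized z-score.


Step 1: Compute median = 22; label A = above, B = below.
Labels in order: ABBAABABABBA  (n_A = 6, n_B = 6)
Step 2: Count runs R = 9.
Step 3: Under H0 (random ordering), E[R] = 2*n_A*n_B/(n_A+n_B) + 1 = 2*6*6/12 + 1 = 7.0000.
        Var[R] = 2*n_A*n_B*(2*n_A*n_B - n_A - n_B) / ((n_A+n_B)^2 * (n_A+n_B-1)) = 4320/1584 = 2.7273.
        SD[R] = 1.6514.
Step 4: Continuity-corrected z = (R - 0.5 - E[R]) / SD[R] = (9 - 0.5 - 7.0000) / 1.6514 = 0.9083.
Step 5: Two-sided p-value via normal approximation = 2*(1 - Phi(|z|)) = 0.363722.
Step 6: alpha = 0.05. fail to reject H0.

R = 9, z = 0.9083, p = 0.363722, fail to reject H0.


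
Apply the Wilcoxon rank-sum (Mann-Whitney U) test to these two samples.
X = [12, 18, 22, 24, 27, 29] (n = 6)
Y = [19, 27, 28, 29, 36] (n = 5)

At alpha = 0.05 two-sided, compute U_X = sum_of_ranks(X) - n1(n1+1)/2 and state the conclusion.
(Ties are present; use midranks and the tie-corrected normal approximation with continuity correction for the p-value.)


Step 1: Combine and sort all 11 observations; assign midranks.
sorted (value, group): (12,X), (18,X), (19,Y), (22,X), (24,X), (27,X), (27,Y), (28,Y), (29,X), (29,Y), (36,Y)
ranks: 12->1, 18->2, 19->3, 22->4, 24->5, 27->6.5, 27->6.5, 28->8, 29->9.5, 29->9.5, 36->11
Step 2: Rank sum for X: R1 = 1 + 2 + 4 + 5 + 6.5 + 9.5 = 28.
Step 3: U_X = R1 - n1(n1+1)/2 = 28 - 6*7/2 = 28 - 21 = 7.
       U_Y = n1*n2 - U_X = 30 - 7 = 23.
Step 4: Ties are present, so use the tie-corrected normal approximation (with continuity correction) for the p-value.
Step 5: p-value = 0.168954; compare to alpha = 0.05. fail to reject H0.

U_X = 7, p = 0.168954, fail to reject H0 at alpha = 0.05.


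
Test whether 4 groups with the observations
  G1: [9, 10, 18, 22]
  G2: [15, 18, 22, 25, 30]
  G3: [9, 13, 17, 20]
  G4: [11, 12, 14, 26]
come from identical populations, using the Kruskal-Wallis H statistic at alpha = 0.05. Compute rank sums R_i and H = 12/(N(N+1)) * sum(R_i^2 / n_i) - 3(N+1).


Step 1: Combine all N = 17 observations and assign midranks.
sorted (value, group, rank): (9,G1,1.5), (9,G3,1.5), (10,G1,3), (11,G4,4), (12,G4,5), (13,G3,6), (14,G4,7), (15,G2,8), (17,G3,9), (18,G1,10.5), (18,G2,10.5), (20,G3,12), (22,G1,13.5), (22,G2,13.5), (25,G2,15), (26,G4,16), (30,G2,17)
Step 2: Sum ranks within each group.
R_1 = 28.5 (n_1 = 4)
R_2 = 64 (n_2 = 5)
R_3 = 28.5 (n_3 = 4)
R_4 = 32 (n_4 = 4)
Step 3: H = 12/(N(N+1)) * sum(R_i^2/n_i) - 3(N+1)
     = 12/(17*18) * (28.5^2/4 + 64^2/5 + 28.5^2/4 + 32^2/4) - 3*18
     = 0.039216 * 1481.33 - 54
     = 4.091176.
Step 4: Ties present; correction factor C = 1 - 18/(17^3 - 17) = 0.996324. Corrected H = 4.091176 / 0.996324 = 4.106273.
Step 5: Under H0, H ~ chi^2(3); p-value = 0.250215.
Step 6: alpha = 0.05. fail to reject H0.

H = 4.1063, df = 3, p = 0.250215, fail to reject H0.


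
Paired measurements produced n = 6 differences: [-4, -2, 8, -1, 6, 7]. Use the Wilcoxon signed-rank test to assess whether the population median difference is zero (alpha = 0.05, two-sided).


Step 1: Drop any zero differences (none here) and take |d_i|.
|d| = [4, 2, 8, 1, 6, 7]
Step 2: Midrank |d_i| (ties get averaged ranks).
ranks: |4|->3, |2|->2, |8|->6, |1|->1, |6|->4, |7|->5
Step 3: Attach original signs; sum ranks with positive sign and with negative sign.
W+ = 6 + 4 + 5 = 15
W- = 3 + 2 + 1 = 6
(Check: W+ + W- = 21 should equal n(n+1)/2 = 21.)
Step 4: Test statistic W = min(W+, W-) = 6.
Step 5: No ties, so the exact null distribution over the 2^6 = 64 sign assignments gives the two-sided p-value = 0.437500.
Step 6: alpha = 0.05. fail to reject H0.

W+ = 15, W- = 6, W = min = 6, p = 0.437500, fail to reject H0.


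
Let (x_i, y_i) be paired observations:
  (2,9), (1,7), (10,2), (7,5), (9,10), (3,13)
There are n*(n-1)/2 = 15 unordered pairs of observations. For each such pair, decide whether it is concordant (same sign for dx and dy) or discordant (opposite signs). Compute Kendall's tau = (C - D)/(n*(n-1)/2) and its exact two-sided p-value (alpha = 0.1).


Step 1: Enumerate the 15 unordered pairs (i,j) with i<j and classify each by sign(x_j-x_i) * sign(y_j-y_i).
  (1,2):dx=-1,dy=-2->C; (1,3):dx=+8,dy=-7->D; (1,4):dx=+5,dy=-4->D; (1,5):dx=+7,dy=+1->C
  (1,6):dx=+1,dy=+4->C; (2,3):dx=+9,dy=-5->D; (2,4):dx=+6,dy=-2->D; (2,5):dx=+8,dy=+3->C
  (2,6):dx=+2,dy=+6->C; (3,4):dx=-3,dy=+3->D; (3,5):dx=-1,dy=+8->D; (3,6):dx=-7,dy=+11->D
  (4,5):dx=+2,dy=+5->C; (4,6):dx=-4,dy=+8->D; (5,6):dx=-6,dy=+3->D
Step 2: C = 6, D = 9, total pairs = 15.
Step 3: tau = (C - D)/(n(n-1)/2) = (6 - 9)/15 = -0.200000.
Step 4: Exact two-sided p-value (enumerate n! = 720 permutations of y under H0): p = 0.719444.
Step 5: alpha = 0.1. fail to reject H0.

tau_b = -0.2000 (C=6, D=9), p = 0.719444, fail to reject H0.


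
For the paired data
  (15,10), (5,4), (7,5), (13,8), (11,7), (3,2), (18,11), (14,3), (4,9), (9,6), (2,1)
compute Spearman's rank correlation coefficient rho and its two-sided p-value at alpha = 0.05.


Step 1: Rank x and y separately (midranks; no ties here).
rank(x): 15->10, 5->4, 7->5, 13->8, 11->7, 3->2, 18->11, 14->9, 4->3, 9->6, 2->1
rank(y): 10->10, 4->4, 5->5, 8->8, 7->7, 2->2, 11->11, 3->3, 9->9, 6->6, 1->1
Step 2: d_i = R_x(i) - R_y(i); compute d_i^2.
  (10-10)^2=0, (4-4)^2=0, (5-5)^2=0, (8-8)^2=0, (7-7)^2=0, (2-2)^2=0, (11-11)^2=0, (9-3)^2=36, (3-9)^2=36, (6-6)^2=0, (1-1)^2=0
sum(d^2) = 72.
Step 3: rho = 1 - 6*72 / (11*(11^2 - 1)) = 1 - 432/1320 = 0.672727.
Step 4: Under H0, t = rho * sqrt((n-2)/(1-rho^2)) = 2.7277 ~ t(9).
Step 5: Two-sided p-value from the t-distribution with 9 df = 0.023313.
Step 6: alpha = 0.05. reject H0.

rho = 0.6727, p = 0.023313, reject H0 at alpha = 0.05.


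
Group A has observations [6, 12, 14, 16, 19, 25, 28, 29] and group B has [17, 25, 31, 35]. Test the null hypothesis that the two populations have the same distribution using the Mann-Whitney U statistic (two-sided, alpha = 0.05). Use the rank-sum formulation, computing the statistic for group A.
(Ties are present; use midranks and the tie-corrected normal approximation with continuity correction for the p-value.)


Step 1: Combine and sort all 12 observations; assign midranks.
sorted (value, group): (6,X), (12,X), (14,X), (16,X), (17,Y), (19,X), (25,X), (25,Y), (28,X), (29,X), (31,Y), (35,Y)
ranks: 6->1, 12->2, 14->3, 16->4, 17->5, 19->6, 25->7.5, 25->7.5, 28->9, 29->10, 31->11, 35->12
Step 2: Rank sum for X: R1 = 1 + 2 + 3 + 4 + 6 + 7.5 + 9 + 10 = 42.5.
Step 3: U_X = R1 - n1(n1+1)/2 = 42.5 - 8*9/2 = 42.5 - 36 = 6.5.
       U_Y = n1*n2 - U_X = 32 - 6.5 = 25.5.
Step 4: Ties are present, so use the tie-corrected normal approximation (with continuity correction) for the p-value.
Step 5: p-value = 0.125707; compare to alpha = 0.05. fail to reject H0.

U_X = 6.5, p = 0.125707, fail to reject H0 at alpha = 0.05.


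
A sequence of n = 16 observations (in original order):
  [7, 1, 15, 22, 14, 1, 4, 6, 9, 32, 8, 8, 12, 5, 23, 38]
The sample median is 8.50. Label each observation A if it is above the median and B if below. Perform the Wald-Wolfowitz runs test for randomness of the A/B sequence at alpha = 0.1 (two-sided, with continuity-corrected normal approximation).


Step 1: Compute median = 8.50; label A = above, B = below.
Labels in order: BBAAABBBAABBABAA  (n_A = 8, n_B = 8)
Step 2: Count runs R = 8.
Step 3: Under H0 (random ordering), E[R] = 2*n_A*n_B/(n_A+n_B) + 1 = 2*8*8/16 + 1 = 9.0000.
        Var[R] = 2*n_A*n_B*(2*n_A*n_B - n_A - n_B) / ((n_A+n_B)^2 * (n_A+n_B-1)) = 14336/3840 = 3.7333.
        SD[R] = 1.9322.
Step 4: Continuity-corrected z = (R + 0.5 - E[R]) / SD[R] = (8 + 0.5 - 9.0000) / 1.9322 = -0.2588.
Step 5: Two-sided p-value via normal approximation = 2*(1 - Phi(|z|)) = 0.795809.
Step 6: alpha = 0.1. fail to reject H0.

R = 8, z = -0.2588, p = 0.795809, fail to reject H0.


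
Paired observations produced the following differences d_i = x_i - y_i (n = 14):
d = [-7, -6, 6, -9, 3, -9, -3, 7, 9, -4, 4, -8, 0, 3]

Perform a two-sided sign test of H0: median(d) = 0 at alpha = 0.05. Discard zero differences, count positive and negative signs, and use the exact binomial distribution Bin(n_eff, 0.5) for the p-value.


Step 1: Discard zero differences. Original n = 14; n_eff = number of nonzero differences = 13.
Nonzero differences (with sign): -7, -6, +6, -9, +3, -9, -3, +7, +9, -4, +4, -8, +3
Step 2: Count signs: positive = 6, negative = 7.
Step 3: Under H0: P(positive) = 0.5, so the number of positives S ~ Bin(13, 0.5).
Step 4: Two-sided exact p-value = sum of Bin(13,0.5) probabilities at or below the observed probability = 1.000000.
Step 5: alpha = 0.05. fail to reject H0.

n_eff = 13, pos = 6, neg = 7, p = 1.000000, fail to reject H0.


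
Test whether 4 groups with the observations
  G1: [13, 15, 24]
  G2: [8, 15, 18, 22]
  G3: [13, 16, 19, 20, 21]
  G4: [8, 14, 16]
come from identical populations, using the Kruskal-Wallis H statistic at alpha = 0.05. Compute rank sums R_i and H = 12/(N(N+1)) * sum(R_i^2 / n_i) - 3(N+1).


Step 1: Combine all N = 15 observations and assign midranks.
sorted (value, group, rank): (8,G2,1.5), (8,G4,1.5), (13,G1,3.5), (13,G3,3.5), (14,G4,5), (15,G1,6.5), (15,G2,6.5), (16,G3,8.5), (16,G4,8.5), (18,G2,10), (19,G3,11), (20,G3,12), (21,G3,13), (22,G2,14), (24,G1,15)
Step 2: Sum ranks within each group.
R_1 = 25 (n_1 = 3)
R_2 = 32 (n_2 = 4)
R_3 = 48 (n_3 = 5)
R_4 = 15 (n_4 = 3)
Step 3: H = 12/(N(N+1)) * sum(R_i^2/n_i) - 3(N+1)
     = 12/(15*16) * (25^2/3 + 32^2/4 + 48^2/5 + 15^2/3) - 3*16
     = 0.050000 * 1000.13 - 48
     = 2.006667.
Step 4: Ties present; correction factor C = 1 - 24/(15^3 - 15) = 0.992857. Corrected H = 2.006667 / 0.992857 = 2.021103.
Step 5: Under H0, H ~ chi^2(3); p-value = 0.568038.
Step 6: alpha = 0.05. fail to reject H0.

H = 2.0211, df = 3, p = 0.568038, fail to reject H0.


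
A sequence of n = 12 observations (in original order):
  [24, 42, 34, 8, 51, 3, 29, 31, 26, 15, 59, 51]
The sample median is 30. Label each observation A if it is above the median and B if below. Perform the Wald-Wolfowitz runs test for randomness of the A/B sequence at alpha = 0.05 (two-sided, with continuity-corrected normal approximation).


Step 1: Compute median = 30; label A = above, B = below.
Labels in order: BAABABBABBAA  (n_A = 6, n_B = 6)
Step 2: Count runs R = 8.
Step 3: Under H0 (random ordering), E[R] = 2*n_A*n_B/(n_A+n_B) + 1 = 2*6*6/12 + 1 = 7.0000.
        Var[R] = 2*n_A*n_B*(2*n_A*n_B - n_A - n_B) / ((n_A+n_B)^2 * (n_A+n_B-1)) = 4320/1584 = 2.7273.
        SD[R] = 1.6514.
Step 4: Continuity-corrected z = (R - 0.5 - E[R]) / SD[R] = (8 - 0.5 - 7.0000) / 1.6514 = 0.3028.
Step 5: Two-sided p-value via normal approximation = 2*(1 - Phi(|z|)) = 0.762069.
Step 6: alpha = 0.05. fail to reject H0.

R = 8, z = 0.3028, p = 0.762069, fail to reject H0.


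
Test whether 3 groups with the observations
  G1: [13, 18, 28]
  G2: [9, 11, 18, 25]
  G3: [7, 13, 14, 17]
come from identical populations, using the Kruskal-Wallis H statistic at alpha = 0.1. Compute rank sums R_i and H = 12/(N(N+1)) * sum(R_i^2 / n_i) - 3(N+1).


Step 1: Combine all N = 11 observations and assign midranks.
sorted (value, group, rank): (7,G3,1), (9,G2,2), (11,G2,3), (13,G1,4.5), (13,G3,4.5), (14,G3,6), (17,G3,7), (18,G1,8.5), (18,G2,8.5), (25,G2,10), (28,G1,11)
Step 2: Sum ranks within each group.
R_1 = 24 (n_1 = 3)
R_2 = 23.5 (n_2 = 4)
R_3 = 18.5 (n_3 = 4)
Step 3: H = 12/(N(N+1)) * sum(R_i^2/n_i) - 3(N+1)
     = 12/(11*12) * (24^2/3 + 23.5^2/4 + 18.5^2/4) - 3*12
     = 0.090909 * 415.625 - 36
     = 1.784091.
Step 4: Ties present; correction factor C = 1 - 12/(11^3 - 11) = 0.990909. Corrected H = 1.784091 / 0.990909 = 1.800459.
Step 5: Under H0, H ~ chi^2(2); p-value = 0.406476.
Step 6: alpha = 0.1. fail to reject H0.

H = 1.8005, df = 2, p = 0.406476, fail to reject H0.
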